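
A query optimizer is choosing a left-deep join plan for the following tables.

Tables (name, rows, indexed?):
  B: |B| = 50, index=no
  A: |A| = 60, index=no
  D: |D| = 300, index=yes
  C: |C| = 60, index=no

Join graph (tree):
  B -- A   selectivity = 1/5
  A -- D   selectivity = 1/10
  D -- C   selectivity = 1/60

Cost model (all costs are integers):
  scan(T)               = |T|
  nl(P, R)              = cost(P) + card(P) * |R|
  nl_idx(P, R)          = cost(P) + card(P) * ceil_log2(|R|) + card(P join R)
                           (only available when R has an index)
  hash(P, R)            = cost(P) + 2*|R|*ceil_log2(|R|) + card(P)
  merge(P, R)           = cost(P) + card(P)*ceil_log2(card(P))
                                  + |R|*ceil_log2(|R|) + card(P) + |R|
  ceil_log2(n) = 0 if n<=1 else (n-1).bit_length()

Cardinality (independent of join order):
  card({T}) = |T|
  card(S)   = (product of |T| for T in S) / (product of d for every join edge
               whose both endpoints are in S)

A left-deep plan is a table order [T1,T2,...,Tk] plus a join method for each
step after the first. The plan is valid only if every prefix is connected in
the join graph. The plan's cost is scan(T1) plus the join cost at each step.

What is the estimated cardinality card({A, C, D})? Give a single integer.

1800

Tables in S: A(60), C(60), D(300)
Edges inside S: A-D(d=10), D-C(d=60)
numerator = 60 * 60 * 300 = 1080000
denominator = 10 * 60 = 600
card(S) = 1080000 / 600 = 1800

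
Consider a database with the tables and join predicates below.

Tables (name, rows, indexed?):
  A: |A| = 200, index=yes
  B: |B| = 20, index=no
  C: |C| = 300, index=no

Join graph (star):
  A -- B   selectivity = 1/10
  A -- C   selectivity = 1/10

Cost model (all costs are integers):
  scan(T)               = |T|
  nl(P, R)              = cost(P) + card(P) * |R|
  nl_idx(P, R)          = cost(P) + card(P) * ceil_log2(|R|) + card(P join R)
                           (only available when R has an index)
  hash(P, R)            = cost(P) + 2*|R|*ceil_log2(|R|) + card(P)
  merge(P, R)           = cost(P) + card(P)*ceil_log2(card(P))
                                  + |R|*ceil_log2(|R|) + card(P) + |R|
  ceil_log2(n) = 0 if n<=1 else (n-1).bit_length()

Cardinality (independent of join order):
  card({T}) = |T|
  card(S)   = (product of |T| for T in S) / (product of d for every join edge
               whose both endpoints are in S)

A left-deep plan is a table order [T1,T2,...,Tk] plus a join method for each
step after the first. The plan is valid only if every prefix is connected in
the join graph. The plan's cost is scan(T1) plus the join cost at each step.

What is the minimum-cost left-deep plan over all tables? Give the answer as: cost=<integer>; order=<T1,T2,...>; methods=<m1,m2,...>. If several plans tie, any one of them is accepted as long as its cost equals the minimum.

cost=6380; order=B,A,C; methods=nl_idx,hash

Selinger DP (subsets sized 1..n):
  {A}: scan cost=200, card=200
  {B}: scan cost=20, card=20
  {C}: scan cost=300, card=300
  {AB}: card=400; try (A,nl_idx)→580, (B,hash)→600, (A,merge)→1940, (B,merge)→2120, (A,hash)→3240, (A,nl)→4020 …(+1); best=580 via (A,nl_idx)
  {AC}: card=6000; try (A,hash)→3800, (C,merge)→5000, (A,merge)→5100, (C,hash)→5800, (A,nl_idx)→8700, (C,nl)→60200 …(+1); best=3800 via (A,hash)
  {ABC}: card=12000; try (C,hash)→6380, (C,merge)→7580, (B,hash)→10000, (B,merge)→87920, (C,nl)→120580, (B,nl)→123800; best=6380 via (C,hash)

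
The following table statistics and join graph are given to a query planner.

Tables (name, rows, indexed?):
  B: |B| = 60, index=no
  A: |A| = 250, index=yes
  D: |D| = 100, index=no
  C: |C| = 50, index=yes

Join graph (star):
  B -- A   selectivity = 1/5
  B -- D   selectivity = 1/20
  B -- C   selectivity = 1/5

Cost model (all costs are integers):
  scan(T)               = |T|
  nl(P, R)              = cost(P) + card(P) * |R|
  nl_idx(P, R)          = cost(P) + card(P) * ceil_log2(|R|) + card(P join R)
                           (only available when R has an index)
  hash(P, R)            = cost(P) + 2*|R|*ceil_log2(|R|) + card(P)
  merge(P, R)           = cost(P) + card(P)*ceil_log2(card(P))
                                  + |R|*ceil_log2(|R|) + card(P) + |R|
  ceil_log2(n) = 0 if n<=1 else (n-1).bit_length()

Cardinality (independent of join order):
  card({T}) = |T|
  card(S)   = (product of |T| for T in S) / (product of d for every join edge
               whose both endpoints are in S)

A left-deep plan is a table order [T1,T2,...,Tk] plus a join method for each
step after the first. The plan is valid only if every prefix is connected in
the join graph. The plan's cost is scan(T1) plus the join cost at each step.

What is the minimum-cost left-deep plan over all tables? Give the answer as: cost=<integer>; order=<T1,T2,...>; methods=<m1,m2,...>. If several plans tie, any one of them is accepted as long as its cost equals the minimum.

Selinger DP (subsets sized 1..n):
  {B}: scan cost=60, card=60
  {A}: scan cost=250, card=250
  {D}: scan cost=100, card=100
  {C}: scan cost=50, card=50
  {AB}: card=3000; try (B,hash)→1220, (A,merge)→2730, (B,merge)→2920, (A,nl_idx)→3540, (A,hash)→4120, (A,nl)→15060 …(+1); best=1220 via (B,hash)
  {BD}: card=300; try (B,hash)→920, (D,merge)→1280, (B,merge)→1320, (D,hash)→1520, (D,nl)→6060, (B,nl)→6100; best=920 via (B,hash)
  {BC}: card=600; try (C,hash)→720, (B,hash)→820, (B,merge)→820, (C,merge)→830, (C,nl_idx)→1020, (B,nl)→3050 …(+1); best=720 via (C,hash)
  {ABD}: card=15000; try (A,hash)→5220, (D,hash)→5620, (A,merge)→6170, (A,nl_idx)→18320, (D,merge)→41020, (A,nl)→75920 …(+1); best=5220 via (A,hash)
  {ABC}: card=30000; try (C,hash)→4820, (A,hash)→5320, (A,merge)→9570, (A,nl_idx)→35520, (C,merge)→40570, (C,nl_idx)→49220 …(+2); best=4820 via (C,hash)
  {BCD}: card=3000; try (C,hash)→1820, (D,hash)→2720, (C,merge)→4270, (C,nl_idx)→5720, (D,merge)→8120, (C,nl)→15920 …(+1); best=1820 via (C,hash)
  {ABCD}: card=150000; try (A,hash)→8820, (C,hash)→20820, (D,hash)→36220, (A,merge)→43070, (A,nl_idx)→175820, (C,merge)→230570 …(+5); best=8820 via (A,hash)

cost=8820; order=D,B,C,A; methods=hash,hash,hash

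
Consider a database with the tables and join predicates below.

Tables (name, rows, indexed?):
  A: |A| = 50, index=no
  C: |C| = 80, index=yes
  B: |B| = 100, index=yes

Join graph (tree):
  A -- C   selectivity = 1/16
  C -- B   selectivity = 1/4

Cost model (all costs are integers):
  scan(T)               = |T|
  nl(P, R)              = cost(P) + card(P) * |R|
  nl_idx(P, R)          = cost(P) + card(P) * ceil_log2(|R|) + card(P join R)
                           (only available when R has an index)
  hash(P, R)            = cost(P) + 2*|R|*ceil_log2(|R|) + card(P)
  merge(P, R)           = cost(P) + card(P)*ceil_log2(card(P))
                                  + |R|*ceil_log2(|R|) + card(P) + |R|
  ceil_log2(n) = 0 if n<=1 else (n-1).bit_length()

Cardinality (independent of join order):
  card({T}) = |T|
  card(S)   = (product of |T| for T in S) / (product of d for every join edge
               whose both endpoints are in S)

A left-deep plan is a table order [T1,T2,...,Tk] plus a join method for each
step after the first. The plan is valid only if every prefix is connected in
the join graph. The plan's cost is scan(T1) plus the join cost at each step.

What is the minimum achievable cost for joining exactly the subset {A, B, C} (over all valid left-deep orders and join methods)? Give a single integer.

2300

Selinger DP over subsets of {A,B,C}:
  {A}: scan cost=50, card=50
  {C}: scan cost=80, card=80
  {B}: scan cost=100, card=100
  {AC}: card=250; try (C,nl_idx)→650, (A,hash)→760, (C,merge)→1040, (A,merge)→1070, (C,hash)→1220, (C,nl)→4050 …(+1); best=650 via (C,nl_idx)
  {BC}: card=2000; try (C,hash)→1320, (B,merge)→1520, (C,merge)→1540, (B,hash)→1560, (B,nl_idx)→2640, (C,nl_idx)→2800 …(+2); best=1320 via (C,hash)
  {ABC}: card=6250; try (B,hash)→2300, (B,merge)→3700, (A,hash)→3920, (B,nl_idx)→8650, (B,nl)→25650, (A,merge)→25670 …(+1); best=2300 via (B,hash)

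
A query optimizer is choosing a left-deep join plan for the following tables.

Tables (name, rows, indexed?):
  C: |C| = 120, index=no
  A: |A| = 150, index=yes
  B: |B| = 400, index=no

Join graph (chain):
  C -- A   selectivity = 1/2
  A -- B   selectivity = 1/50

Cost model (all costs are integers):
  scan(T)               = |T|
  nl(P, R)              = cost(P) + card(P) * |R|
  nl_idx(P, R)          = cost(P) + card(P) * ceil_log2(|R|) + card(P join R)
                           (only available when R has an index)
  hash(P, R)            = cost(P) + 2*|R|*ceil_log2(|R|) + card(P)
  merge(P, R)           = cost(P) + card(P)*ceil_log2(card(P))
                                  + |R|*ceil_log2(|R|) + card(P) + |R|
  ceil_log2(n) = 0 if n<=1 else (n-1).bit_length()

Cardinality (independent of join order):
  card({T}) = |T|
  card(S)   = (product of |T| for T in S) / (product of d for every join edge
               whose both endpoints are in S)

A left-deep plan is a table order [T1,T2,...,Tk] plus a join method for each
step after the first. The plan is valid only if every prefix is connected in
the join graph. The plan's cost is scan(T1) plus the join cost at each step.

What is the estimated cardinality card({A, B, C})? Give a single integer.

Tables in S: A(150), B(400), C(120)
Edges inside S: C-A(d=2), A-B(d=50)
numerator = 150 * 400 * 120 = 7200000
denominator = 2 * 50 = 100
card(S) = 7200000 / 100 = 72000

72000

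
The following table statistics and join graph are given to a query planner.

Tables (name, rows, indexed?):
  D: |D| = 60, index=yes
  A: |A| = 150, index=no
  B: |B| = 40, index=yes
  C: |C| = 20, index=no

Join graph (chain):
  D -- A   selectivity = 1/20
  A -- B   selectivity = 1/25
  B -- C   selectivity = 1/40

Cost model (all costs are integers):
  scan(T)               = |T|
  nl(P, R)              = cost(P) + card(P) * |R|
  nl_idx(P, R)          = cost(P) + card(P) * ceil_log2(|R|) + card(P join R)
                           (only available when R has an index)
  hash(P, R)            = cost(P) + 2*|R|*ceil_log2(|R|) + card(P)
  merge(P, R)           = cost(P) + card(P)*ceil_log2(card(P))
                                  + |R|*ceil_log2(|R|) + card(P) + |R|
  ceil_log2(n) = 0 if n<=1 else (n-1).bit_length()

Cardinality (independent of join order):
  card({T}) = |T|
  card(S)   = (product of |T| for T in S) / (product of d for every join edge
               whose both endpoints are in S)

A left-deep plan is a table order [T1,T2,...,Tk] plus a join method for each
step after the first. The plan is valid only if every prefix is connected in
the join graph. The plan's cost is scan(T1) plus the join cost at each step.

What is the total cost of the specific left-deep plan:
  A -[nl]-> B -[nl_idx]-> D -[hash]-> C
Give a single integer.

9230

step 1: scan A: cost=150, card=150
step 2: join B via nl
    card(P join B) = 150*40/(25) = 240
    cost = 150 + 150*40 = 6150
step 3: join D via nl_idx
    card(P join D) = 240*60/(20) = 720
    cost = 6150 + 240*6 + 720 = 8310
step 4: join C via hash
    card(P join C) = 720*20/(40) = 360
    cost = 8310 + 2*20*5 + 720 = 9230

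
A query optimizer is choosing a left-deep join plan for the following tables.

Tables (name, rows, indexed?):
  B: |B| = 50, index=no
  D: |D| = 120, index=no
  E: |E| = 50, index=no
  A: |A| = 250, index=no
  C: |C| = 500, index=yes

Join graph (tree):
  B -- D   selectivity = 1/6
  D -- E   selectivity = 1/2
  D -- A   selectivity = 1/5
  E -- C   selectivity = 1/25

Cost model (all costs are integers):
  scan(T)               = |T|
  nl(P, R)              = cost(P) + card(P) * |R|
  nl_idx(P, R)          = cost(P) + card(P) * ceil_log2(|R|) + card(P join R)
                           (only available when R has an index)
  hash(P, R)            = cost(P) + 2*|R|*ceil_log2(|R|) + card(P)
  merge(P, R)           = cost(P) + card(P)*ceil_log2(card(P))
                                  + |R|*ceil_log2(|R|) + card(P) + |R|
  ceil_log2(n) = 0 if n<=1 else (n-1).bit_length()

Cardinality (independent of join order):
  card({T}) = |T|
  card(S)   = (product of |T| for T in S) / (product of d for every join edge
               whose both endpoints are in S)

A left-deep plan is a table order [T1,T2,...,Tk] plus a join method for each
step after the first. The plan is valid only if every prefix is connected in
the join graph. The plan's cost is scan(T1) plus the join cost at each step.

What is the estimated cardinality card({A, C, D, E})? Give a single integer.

3000000

Tables in S: A(250), C(500), D(120), E(50)
Edges inside S: D-E(d=2), D-A(d=5), E-C(d=25)
numerator = 250 * 500 * 120 * 50 = 750000000
denominator = 2 * 5 * 25 = 250
card(S) = 750000000 / 250 = 3000000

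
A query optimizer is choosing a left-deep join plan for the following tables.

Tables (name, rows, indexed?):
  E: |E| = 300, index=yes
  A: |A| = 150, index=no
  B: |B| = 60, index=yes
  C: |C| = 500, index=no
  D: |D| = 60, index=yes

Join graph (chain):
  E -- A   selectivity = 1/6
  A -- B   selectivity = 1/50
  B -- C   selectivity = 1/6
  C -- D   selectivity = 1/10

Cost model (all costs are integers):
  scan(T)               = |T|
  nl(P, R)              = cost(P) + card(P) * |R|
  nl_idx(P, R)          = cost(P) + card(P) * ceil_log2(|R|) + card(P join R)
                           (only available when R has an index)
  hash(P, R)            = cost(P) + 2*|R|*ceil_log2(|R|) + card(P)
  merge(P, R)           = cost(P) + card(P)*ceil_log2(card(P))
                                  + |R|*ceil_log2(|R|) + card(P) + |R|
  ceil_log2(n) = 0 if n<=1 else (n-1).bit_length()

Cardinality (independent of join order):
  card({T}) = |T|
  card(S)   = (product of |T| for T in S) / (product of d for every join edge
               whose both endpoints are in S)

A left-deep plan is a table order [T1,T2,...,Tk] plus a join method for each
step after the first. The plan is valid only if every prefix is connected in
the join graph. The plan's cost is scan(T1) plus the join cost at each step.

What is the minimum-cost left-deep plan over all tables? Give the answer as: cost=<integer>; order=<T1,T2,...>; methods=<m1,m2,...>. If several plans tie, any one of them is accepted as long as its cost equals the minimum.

Selinger DP (subsets sized 1..n):
  {E}: scan cost=300, card=300
  {A}: scan cost=150, card=150
  {B}: scan cost=60, card=60
  {C}: scan cost=500, card=500
  {D}: scan cost=60, card=60
  {AE}: card=7500; try (A,hash)→3000, (E,merge)→4500, (A,merge)→4650, (E,hash)→5700, (E,nl_idx)→9000, (E,nl)→45150 …(+1); best=3000 via (A,hash)
  {AB}: card=180; try (B,hash)→1020, (B,nl_idx)→1230, (A,merge)→1830, (B,merge)→1920, (A,hash)→2520, (A,nl)→9060 …(+1); best=1020 via (B,hash)
  {BC}: card=5000; try (B,hash)→1720, (C,merge)→5480, (B,merge)→5920, (B,nl_idx)→8500, (C,hash)→9120, (C,nl)→30060 …(+1); best=1720 via (B,hash)
  {CD}: card=3000; try (D,hash)→1720, (C,merge)→5480, (D,merge)→5920, (D,nl_idx)→6500, (C,hash)→9120, (C,nl)→30060 …(+1); best=1720 via (D,hash)
  {ABE}: card=9000; try (E,merge)→5640, (E,hash)→6600, (B,hash)→11220, (E,nl_idx)→11640, (E,nl)→55020, (B,nl_idx)→57000 …(+2); best=5640 via (E,merge)
  {ABC}: card=15000; try (C,merge)→7640, (A,hash)→9120, (C,hash)→10200, (A,merge)→73070, (C,nl)→91020, (A,nl)→751720; best=7640 via (C,merge)
  {BCD}: card=30000; try (B,hash)→5440, (D,hash)→7440, (B,merge)→41140, (B,nl_idx)→49720, (D,nl_idx)→61720, (D,merge)→72140 …(+2); best=5440 via (B,hash)
  {ABCE}: card=750000; try (C,hash)→23640, (E,hash)→28040, (C,merge)→145640, (E,merge)→235640, (E,nl_idx)→892640, (C,nl)→4505640 …(+1); best=23640 via (C,hash)
  {ABCD}: card=90000; try (D,hash)→23360, (A,hash)→37840, (D,nl_idx)→187640, (D,merge)→233060, (A,merge)→486790, (D,nl)→907640 …(+1); best=23360 via (D,hash)
  {ABCDE}: card=4500000; try (E,hash)→118760, (D,hash)→774360, (E,merge)→1646360, (E,nl_idx)→5333360, (D,nl_idx)→9023640, (D,merge)→15774060 …(+2); best=118760 via (E,hash)

cost=118760; order=A,B,C,D,E; methods=hash,merge,hash,hash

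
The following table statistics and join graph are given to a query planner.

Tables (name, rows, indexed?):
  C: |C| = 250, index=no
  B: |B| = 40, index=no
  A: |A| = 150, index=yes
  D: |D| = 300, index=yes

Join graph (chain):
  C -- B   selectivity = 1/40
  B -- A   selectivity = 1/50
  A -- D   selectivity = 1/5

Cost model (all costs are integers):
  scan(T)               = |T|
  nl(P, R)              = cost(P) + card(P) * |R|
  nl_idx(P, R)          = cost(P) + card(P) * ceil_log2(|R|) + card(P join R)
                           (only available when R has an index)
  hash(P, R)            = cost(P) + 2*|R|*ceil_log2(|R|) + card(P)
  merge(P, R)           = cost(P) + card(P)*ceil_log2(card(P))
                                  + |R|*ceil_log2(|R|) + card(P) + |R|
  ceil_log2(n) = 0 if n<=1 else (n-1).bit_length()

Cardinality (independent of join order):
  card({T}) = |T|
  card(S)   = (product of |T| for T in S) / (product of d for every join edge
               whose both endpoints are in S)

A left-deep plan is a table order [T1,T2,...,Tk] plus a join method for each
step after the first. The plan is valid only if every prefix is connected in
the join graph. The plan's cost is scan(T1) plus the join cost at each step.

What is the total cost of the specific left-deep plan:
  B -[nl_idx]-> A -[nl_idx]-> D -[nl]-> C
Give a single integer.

1808760

step 1: scan B: cost=40, card=40
step 2: join A via nl_idx
    card(P join A) = 40*150/(50) = 120
    cost = 40 + 40*8 + 120 = 480
step 3: join D via nl_idx
    card(P join D) = 120*300/(5) = 7200
    cost = 480 + 120*9 + 7200 = 8760
step 4: join C via nl
    card(P join C) = 7200*250/(40) = 45000
    cost = 8760 + 7200*250 = 1808760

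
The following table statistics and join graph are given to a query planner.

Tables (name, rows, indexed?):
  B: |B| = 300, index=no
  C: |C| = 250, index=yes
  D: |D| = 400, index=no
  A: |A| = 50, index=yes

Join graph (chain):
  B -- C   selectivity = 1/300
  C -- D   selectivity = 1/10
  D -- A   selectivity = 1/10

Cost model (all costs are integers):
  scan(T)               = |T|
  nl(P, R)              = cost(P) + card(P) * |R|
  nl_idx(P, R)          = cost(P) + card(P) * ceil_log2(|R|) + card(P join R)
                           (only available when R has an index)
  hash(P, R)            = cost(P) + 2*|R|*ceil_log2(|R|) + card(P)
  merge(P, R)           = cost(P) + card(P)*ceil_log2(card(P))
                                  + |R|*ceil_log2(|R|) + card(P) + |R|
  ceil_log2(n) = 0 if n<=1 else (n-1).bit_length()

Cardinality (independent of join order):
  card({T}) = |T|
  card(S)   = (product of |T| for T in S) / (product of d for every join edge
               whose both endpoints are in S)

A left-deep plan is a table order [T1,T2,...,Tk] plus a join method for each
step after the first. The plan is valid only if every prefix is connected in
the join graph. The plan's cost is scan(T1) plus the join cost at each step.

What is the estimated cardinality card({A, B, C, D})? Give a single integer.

Tables in S: A(50), B(300), C(250), D(400)
Edges inside S: B-C(d=300), C-D(d=10), D-A(d=10)
numerator = 50 * 300 * 250 * 400 = 1500000000
denominator = 300 * 10 * 10 = 30000
card(S) = 1500000000 / 30000 = 50000

50000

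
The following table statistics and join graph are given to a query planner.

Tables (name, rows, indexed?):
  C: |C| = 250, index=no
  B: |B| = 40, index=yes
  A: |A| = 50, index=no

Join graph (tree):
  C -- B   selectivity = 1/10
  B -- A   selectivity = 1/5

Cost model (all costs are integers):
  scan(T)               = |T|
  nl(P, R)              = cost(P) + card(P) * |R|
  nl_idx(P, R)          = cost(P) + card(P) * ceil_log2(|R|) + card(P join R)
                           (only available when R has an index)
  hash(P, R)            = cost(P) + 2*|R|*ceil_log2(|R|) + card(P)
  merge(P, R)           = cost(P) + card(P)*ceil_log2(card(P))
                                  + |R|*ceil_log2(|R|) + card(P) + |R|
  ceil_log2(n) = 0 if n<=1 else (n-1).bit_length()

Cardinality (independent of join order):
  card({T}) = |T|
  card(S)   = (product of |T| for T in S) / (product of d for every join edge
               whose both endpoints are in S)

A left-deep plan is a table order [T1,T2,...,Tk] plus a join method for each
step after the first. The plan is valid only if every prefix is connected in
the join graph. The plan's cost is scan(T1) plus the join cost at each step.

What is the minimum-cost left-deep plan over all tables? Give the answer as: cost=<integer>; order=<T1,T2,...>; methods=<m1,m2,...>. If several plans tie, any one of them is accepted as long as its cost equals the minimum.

cost=2580; order=C,B,A; methods=hash,hash

Selinger DP (subsets sized 1..n):
  {C}: scan cost=250, card=250
  {B}: scan cost=40, card=40
  {A}: scan cost=50, card=50
  {BC}: card=1000; try (B,hash)→980, (C,merge)→2570, (B,nl_idx)→2750, (B,merge)→2780, (C,hash)→4080, (C,nl)→10040 …(+1); best=980 via (B,hash)
  {AB}: card=400; try (B,hash)→580, (A,merge)→670, (B,merge)→680, (A,hash)→680, (B,nl_idx)→750, (A,nl)→2040 …(+1); best=580 via (B,hash)
  {ABC}: card=10000; try (A,hash)→2580, (C,hash)→4980, (C,merge)→6830, (A,merge)→12330, (A,nl)→50980, (C,nl)→100580; best=2580 via (A,hash)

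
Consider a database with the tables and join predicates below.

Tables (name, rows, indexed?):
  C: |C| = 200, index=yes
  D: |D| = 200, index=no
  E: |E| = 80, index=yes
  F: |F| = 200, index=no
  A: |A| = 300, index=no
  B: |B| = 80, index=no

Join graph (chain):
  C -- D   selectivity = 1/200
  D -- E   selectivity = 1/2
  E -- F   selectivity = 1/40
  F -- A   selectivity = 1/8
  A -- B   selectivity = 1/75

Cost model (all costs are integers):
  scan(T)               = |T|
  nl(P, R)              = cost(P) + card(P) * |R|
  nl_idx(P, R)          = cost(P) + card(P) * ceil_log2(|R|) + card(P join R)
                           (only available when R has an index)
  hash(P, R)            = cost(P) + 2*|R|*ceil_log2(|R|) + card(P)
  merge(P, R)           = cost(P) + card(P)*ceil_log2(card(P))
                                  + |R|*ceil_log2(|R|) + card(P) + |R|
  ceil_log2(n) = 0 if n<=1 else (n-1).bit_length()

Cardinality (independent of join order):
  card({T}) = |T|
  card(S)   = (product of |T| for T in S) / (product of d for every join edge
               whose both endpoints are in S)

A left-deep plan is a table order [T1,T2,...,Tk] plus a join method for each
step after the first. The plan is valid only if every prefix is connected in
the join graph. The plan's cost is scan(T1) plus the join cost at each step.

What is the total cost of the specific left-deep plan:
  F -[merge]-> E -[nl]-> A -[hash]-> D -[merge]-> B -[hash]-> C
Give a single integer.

step 1: scan F: cost=200, card=200
step 2: join E via merge
    card(P join E) = 200*80/(40) = 400
    cost = 200 + 200*8 + 80*7 + 200 + 80 = 2640
step 3: join A via nl
    card(P join A) = 400*300/(8) = 15000
    cost = 2640 + 400*300 = 122640
step 4: join D via hash
    card(P join D) = 15000*200/(2) = 1500000
    cost = 122640 + 2*200*8 + 15000 = 140840
step 5: join B via merge
    card(P join B) = 1500000*80/(75) = 1600000
    cost = 140840 + 1500000*21 + 80*7 + 1500000 + 80 = 33141480
step 6: join C via hash
    card(P join C) = 1600000*200/(200) = 1600000
    cost = 33141480 + 2*200*8 + 1600000 = 34744680

34744680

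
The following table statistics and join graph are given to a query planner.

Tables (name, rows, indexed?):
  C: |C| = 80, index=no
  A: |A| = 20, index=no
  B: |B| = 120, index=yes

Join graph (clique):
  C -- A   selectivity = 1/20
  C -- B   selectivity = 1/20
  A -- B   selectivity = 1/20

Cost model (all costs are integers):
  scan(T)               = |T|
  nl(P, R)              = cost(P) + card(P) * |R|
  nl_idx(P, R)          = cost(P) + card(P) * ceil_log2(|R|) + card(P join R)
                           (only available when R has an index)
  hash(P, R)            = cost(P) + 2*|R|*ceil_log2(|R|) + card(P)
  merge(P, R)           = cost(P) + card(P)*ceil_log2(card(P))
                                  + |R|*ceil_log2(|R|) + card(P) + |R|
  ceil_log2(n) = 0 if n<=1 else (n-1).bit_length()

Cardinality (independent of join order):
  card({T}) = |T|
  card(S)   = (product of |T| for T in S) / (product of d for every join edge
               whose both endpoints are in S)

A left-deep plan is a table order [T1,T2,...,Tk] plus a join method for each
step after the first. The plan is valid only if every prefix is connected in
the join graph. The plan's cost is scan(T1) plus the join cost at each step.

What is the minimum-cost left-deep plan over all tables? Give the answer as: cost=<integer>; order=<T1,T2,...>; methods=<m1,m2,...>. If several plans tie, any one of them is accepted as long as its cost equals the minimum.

Selinger DP (subsets sized 1..n):
  {C}: scan cost=80, card=80
  {A}: scan cost=20, card=20
  {B}: scan cost=120, card=120
  {AC}: card=80; try (A,hash)→360, (C,merge)→780, (A,merge)→840, (C,hash)→1160, (C,nl)→1620, (A,nl)→1680; best=360 via (A,hash)
  {BC}: card=480; try (B,nl_idx)→1120, (C,hash)→1360, (B,merge)→1680, (C,merge)→1720, (B,hash)→1840, (B,nl)→9680 …(+1); best=1120 via (B,nl_idx)
  {AB}: card=120; try (B,nl_idx)→280, (A,hash)→440, (B,merge)→1100, (A,merge)→1200, (B,hash)→1720, (B,nl)→2420 …(+1); best=280 via (B,nl_idx)
  {ABC}: card=24; try (B,nl_idx)→944, (C,hash)→1520, (A,hash)→1800, (C,merge)→1880, (B,merge)→1960, (B,hash)→2120 …(+4); best=944 via (B,nl_idx)

cost=944; order=C,A,B; methods=hash,nl_idx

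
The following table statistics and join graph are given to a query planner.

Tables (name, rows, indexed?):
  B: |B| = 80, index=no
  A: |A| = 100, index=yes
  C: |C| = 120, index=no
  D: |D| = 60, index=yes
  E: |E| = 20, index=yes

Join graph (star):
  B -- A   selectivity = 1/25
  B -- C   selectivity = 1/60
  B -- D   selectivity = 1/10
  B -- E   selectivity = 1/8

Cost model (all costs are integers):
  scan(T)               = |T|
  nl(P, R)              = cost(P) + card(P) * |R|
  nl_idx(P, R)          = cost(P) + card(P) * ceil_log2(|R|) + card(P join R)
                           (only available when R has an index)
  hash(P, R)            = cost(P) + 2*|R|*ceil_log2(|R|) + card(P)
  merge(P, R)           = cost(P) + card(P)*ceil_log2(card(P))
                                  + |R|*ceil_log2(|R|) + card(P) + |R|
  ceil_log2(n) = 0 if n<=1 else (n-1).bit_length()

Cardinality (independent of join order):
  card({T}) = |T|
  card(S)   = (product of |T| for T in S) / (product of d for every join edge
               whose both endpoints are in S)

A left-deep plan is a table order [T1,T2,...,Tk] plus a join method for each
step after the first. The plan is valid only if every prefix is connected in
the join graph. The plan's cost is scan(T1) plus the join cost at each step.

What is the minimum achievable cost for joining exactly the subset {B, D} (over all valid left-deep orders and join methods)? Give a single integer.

Selinger DP over subsets of {B,D}:
  {B}: scan cost=80, card=80
  {D}: scan cost=60, card=60
  {BD}: card=480; try (D,hash)→880, (D,nl_idx)→1040, (B,merge)→1120, (D,merge)→1140, (B,hash)→1240, (B,nl)→4860 …(+1); best=880 via (D,hash)

880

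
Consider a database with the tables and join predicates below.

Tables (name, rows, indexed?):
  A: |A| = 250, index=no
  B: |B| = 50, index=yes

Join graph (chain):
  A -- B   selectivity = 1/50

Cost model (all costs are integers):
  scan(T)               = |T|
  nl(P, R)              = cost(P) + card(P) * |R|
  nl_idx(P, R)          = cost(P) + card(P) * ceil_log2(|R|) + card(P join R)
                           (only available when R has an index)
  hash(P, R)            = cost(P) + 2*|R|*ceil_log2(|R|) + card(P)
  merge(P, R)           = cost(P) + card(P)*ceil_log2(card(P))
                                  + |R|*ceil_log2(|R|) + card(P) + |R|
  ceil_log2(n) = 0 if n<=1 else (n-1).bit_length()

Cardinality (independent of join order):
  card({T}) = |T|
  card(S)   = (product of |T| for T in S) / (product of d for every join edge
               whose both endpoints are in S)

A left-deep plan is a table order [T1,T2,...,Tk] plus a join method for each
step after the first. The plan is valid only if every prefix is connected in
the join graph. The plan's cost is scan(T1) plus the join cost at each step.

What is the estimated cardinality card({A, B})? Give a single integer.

Tables in S: A(250), B(50)
Edges inside S: A-B(d=50)
numerator = 250 * 50 = 12500
denominator = 50 = 50
card(S) = 12500 / 50 = 250

250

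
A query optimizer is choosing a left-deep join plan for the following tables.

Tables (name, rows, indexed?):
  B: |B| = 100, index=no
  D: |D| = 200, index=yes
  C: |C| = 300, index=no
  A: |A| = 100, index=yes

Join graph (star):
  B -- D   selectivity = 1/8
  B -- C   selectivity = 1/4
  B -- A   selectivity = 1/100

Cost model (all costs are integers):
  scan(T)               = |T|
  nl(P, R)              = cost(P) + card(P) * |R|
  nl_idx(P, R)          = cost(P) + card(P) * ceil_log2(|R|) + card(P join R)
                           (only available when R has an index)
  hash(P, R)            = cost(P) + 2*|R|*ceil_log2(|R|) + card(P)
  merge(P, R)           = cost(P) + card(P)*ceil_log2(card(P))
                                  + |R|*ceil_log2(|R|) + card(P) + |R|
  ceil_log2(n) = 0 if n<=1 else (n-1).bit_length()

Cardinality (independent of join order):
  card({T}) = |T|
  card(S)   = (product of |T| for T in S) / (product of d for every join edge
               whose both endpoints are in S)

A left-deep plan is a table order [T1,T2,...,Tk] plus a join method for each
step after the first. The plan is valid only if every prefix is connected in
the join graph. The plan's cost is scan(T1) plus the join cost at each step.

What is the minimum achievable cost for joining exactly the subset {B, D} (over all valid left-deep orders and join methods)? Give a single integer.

Selinger DP over subsets of {B,D}:
  {B}: scan cost=100, card=100
  {D}: scan cost=200, card=200
  {BD}: card=2500; try (B,hash)→1800, (D,merge)→2700, (B,merge)→2800, (D,hash)→3400, (D,nl_idx)→3400, (D,nl)→20100 …(+1); best=1800 via (B,hash)

1800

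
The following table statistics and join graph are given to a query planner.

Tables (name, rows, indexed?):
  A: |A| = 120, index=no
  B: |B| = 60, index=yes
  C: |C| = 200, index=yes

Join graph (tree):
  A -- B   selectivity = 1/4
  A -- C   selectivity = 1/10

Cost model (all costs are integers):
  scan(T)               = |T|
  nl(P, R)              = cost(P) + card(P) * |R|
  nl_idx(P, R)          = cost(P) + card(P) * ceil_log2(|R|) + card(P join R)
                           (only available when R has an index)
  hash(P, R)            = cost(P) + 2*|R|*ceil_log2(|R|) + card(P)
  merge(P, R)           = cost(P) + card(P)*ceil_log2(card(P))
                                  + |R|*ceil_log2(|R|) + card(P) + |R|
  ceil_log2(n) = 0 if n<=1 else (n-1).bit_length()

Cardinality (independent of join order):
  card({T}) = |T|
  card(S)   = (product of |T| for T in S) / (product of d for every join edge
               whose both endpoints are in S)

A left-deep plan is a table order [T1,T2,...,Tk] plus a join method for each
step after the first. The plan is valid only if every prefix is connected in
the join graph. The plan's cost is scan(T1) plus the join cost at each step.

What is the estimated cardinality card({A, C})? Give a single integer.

Tables in S: A(120), C(200)
Edges inside S: A-C(d=10)
numerator = 120 * 200 = 24000
denominator = 10 = 10
card(S) = 24000 / 10 = 2400

2400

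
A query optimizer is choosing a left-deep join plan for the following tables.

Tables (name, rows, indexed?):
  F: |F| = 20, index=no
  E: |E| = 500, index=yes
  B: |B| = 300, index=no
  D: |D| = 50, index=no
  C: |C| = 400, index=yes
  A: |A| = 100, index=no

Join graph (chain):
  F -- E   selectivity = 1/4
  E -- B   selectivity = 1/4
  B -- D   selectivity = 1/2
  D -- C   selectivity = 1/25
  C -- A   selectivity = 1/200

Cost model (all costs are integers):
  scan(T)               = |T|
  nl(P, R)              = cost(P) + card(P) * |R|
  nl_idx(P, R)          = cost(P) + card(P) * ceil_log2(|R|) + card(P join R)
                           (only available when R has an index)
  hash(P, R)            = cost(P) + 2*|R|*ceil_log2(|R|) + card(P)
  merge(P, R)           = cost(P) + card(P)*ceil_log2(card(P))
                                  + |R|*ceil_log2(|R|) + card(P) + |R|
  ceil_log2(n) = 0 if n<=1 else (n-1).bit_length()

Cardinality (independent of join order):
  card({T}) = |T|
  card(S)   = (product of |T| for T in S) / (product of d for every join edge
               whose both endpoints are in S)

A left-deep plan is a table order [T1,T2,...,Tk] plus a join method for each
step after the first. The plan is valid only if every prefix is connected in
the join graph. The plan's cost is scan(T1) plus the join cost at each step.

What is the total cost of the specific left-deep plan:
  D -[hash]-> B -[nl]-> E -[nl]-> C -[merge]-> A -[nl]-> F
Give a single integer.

step 1: scan D: cost=50, card=50
step 2: join B via hash
    card(P join B) = 50*300/(2) = 7500
    cost = 50 + 2*300*9 + 50 = 5500
step 3: join E via nl
    card(P join E) = 7500*500/(4) = 937500
    cost = 5500 + 7500*500 = 3755500
step 4: join C via nl
    card(P join C) = 937500*400/(25) = 15000000
    cost = 3755500 + 937500*400 = 378755500
step 5: join A via merge
    card(P join A) = 15000000*100/(200) = 7500000
    cost = 378755500 + 15000000*24 + 100*7 + 15000000 + 100 = 753756300
step 6: join F via nl
    card(P join F) = 7500000*20/(4) = 37500000
    cost = 753756300 + 7500000*20 = 903756300

903756300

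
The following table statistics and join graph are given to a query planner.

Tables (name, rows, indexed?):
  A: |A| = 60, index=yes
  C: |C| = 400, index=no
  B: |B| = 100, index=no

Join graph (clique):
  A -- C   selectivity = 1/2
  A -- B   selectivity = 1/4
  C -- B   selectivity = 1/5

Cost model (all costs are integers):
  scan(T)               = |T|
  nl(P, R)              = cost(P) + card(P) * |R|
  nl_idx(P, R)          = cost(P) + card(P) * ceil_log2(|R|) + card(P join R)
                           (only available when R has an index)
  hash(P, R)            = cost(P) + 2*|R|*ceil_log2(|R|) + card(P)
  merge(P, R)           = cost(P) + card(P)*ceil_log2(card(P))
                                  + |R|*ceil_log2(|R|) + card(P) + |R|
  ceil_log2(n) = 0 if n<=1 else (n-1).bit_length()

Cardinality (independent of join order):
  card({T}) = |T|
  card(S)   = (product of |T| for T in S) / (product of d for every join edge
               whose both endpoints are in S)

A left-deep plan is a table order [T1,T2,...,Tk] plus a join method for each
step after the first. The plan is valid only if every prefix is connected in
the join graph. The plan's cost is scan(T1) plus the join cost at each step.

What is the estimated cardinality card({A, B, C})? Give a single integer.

Tables in S: A(60), B(100), C(400)
Edges inside S: A-C(d=2), A-B(d=4), C-B(d=5)
numerator = 60 * 100 * 400 = 2400000
denominator = 2 * 4 * 5 = 40
card(S) = 2400000 / 40 = 60000

60000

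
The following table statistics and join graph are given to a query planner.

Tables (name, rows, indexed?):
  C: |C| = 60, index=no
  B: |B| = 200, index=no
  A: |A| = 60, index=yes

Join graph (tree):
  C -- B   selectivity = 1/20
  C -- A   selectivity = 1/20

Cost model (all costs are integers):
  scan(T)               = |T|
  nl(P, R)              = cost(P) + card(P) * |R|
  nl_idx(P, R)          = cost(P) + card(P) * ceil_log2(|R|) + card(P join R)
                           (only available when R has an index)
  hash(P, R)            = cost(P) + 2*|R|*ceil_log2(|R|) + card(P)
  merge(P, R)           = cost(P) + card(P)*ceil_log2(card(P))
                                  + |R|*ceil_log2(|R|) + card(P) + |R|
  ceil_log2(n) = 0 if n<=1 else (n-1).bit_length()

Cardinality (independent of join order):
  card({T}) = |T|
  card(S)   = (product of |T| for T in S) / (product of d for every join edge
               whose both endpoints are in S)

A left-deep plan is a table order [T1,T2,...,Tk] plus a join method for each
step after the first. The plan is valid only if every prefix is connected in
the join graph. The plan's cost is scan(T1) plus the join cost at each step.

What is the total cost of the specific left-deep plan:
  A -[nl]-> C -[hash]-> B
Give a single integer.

7040

step 1: scan A: cost=60, card=60
step 2: join C via nl
    card(P join C) = 60*60/(20) = 180
    cost = 60 + 60*60 = 3660
step 3: join B via hash
    card(P join B) = 180*200/(20) = 1800
    cost = 3660 + 2*200*8 + 180 = 7040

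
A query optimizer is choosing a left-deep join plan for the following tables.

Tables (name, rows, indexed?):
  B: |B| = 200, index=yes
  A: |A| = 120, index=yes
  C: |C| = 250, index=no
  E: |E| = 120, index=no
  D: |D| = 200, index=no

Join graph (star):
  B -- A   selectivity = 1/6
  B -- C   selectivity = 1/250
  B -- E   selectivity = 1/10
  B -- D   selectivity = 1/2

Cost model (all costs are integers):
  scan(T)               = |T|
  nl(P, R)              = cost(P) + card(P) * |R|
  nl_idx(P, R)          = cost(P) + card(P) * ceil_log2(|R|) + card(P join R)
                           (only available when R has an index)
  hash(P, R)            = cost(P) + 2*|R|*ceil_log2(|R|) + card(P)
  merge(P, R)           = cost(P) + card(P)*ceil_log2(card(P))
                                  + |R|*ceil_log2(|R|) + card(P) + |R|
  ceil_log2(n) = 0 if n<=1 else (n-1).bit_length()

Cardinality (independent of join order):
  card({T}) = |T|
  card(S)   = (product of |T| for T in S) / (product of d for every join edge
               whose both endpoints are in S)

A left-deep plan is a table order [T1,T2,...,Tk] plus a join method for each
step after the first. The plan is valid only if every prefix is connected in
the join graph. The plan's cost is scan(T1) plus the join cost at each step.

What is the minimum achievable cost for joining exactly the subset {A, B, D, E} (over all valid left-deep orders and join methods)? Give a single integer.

Selinger DP over subsets of {A,B,D,E}:
  {B}: scan cost=200, card=200
  {A}: scan cost=120, card=120
  {E}: scan cost=120, card=120
  {D}: scan cost=200, card=200
  {AB}: card=4000; try (A,hash)→2080, (B,merge)→2880, (A,merge)→2960, (B,hash)→3440, (B,nl_idx)→5080, (A,nl_idx)→5600 …(+2); best=2080 via (A,hash)
  {BE}: card=2400; try (E,hash)→2080, (B,merge)→2880, (E,merge)→2960, (B,hash)→3440, (B,nl_idx)→3480, (B,nl)→24120 …(+1); best=2080 via (E,hash)
  {BD}: card=20000; try (D,hash)→3600, (B,hash)→3600, (D,merge)→3800, (B,merge)→3800, (B,nl_idx)→21800, (D,nl)→40200 …(+1); best=3600 via (D,hash)
  {ABE}: card=48000; try (A,hash)→6160, (E,hash)→7760, (A,merge)→34240, (E,merge)→55040, (A,nl_idx)→66880, (A,nl)→290080 …(+1); best=6160 via (A,hash)
  {ABD}: card=400000; try (D,hash)→9280, (A,hash)→25280, (D,merge)→55880, (A,merge)→324560, (A,nl_idx)→543600, (D,nl)→802080 …(+1); best=9280 via (D,hash)
  {BDE}: card=240000; try (D,hash)→7680, (E,hash)→25280, (D,merge)→35080, (E,merge)→324560, (D,nl)→482080, (E,nl)→2403600; best=7680 via (D,hash)
  {ABDE}: card=4800000; try (D,hash)→57360, (A,hash)→249360, (E,hash)→410960, (D,merge)→823960, (A,merge)→4568640, (A,nl_idx)→6487680 …(+4); best=57360 via (D,hash)

57360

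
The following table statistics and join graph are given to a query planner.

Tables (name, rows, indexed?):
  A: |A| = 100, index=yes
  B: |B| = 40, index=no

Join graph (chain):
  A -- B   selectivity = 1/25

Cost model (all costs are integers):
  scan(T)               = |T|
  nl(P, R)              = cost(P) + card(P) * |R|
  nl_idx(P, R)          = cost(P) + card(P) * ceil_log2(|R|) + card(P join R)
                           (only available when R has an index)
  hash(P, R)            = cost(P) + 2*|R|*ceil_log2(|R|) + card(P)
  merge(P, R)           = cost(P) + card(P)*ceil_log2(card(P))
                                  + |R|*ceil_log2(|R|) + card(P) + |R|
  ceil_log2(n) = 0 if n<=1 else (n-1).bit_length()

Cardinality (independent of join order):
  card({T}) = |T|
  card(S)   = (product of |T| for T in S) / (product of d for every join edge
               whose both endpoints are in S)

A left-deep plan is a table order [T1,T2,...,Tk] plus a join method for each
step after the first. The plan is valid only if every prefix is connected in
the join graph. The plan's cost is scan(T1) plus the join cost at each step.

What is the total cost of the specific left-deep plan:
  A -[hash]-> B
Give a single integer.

680

step 1: scan A: cost=100, card=100
step 2: join B via hash
    card(P join B) = 100*40/(25) = 160
    cost = 100 + 2*40*6 + 100 = 680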